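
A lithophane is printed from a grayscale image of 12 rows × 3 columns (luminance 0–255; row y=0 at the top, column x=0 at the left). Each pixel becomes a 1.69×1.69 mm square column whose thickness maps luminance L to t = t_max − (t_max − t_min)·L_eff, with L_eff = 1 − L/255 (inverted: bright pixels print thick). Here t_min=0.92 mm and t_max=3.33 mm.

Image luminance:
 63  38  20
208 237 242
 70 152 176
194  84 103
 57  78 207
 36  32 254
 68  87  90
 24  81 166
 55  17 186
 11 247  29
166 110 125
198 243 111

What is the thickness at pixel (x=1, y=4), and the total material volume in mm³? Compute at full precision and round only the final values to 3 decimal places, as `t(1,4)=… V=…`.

span = t_max - t_min = 3.33 - 0.92 = 2.410
L(1,4) = 78, L_eff = 1 - 78/255 = 0.694118 (inverted)
t(1,4) = 3.33 - 2.410·0.694118 = 1.657
Σt over all 12·3 pixels = 74897/1020 ≈ 73.4284314
V = pitch²·Σt = 1.69²·74897/1020 = 209.719

t(1,4)=1.657 V=209.719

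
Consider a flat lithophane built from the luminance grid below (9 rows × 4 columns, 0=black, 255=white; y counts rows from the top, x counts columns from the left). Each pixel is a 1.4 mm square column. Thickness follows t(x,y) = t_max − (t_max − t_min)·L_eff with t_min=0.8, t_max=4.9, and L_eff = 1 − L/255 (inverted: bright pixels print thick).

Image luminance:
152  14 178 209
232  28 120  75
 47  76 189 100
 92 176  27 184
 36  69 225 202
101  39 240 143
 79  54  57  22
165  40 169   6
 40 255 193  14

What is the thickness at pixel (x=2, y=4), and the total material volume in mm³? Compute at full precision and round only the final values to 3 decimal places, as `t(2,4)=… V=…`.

span = t_max - t_min = 4.9 - 0.8 = 4.100
L(2,4) = 225, L_eff = 1 - 225/255 = 0.117647 (inverted)
t(2,4) = 4.9 - 4.100·0.117647 = 4.418
Σt over all 9·4 pixels = 119704/1275 ≈ 93.8854902
V = pitch²·Σt = 1.4²·119704/1275 = 184.016

t(2,4)=4.418 V=184.016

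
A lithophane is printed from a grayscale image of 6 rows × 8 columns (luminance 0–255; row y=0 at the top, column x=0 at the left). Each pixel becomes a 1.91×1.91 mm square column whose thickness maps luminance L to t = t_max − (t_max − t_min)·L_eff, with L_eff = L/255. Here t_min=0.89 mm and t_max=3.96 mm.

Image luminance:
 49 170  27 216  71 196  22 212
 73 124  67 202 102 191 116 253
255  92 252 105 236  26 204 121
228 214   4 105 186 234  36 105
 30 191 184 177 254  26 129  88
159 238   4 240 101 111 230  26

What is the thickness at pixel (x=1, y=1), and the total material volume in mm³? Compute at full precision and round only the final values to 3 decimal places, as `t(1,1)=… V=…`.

t(1,1)=2.467 V=399.956

span = t_max - t_min = 3.96 - 0.89 = 3.070
L(1,1) = 124, L_eff = 124/255 = 0.486275
t(1,1) = 3.96 - 3.070·0.486275 = 2.467
Σt over all 6·8 pixels = 1397833/12750 ≈ 109.6339608
V = pitch²·Σt = 1.91²·1397833/12750 = 399.956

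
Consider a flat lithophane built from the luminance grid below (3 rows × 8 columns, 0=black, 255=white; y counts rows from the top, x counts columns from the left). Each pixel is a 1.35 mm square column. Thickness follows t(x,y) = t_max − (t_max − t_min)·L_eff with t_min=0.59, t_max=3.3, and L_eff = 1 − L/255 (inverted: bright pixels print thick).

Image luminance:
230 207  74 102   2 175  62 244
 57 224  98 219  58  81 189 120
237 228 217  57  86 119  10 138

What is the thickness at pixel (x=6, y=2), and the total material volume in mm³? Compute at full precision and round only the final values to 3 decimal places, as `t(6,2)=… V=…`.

span = t_max - t_min = 3.3 - 0.59 = 2.710
L(6,2) = 10, L_eff = 1 - 10/255 = 0.960784 (inverted)
t(6,2) = 3.3 - 2.710·0.960784 = 0.696
Σt over all 3·8 pixels = 206249/4250 ≈ 48.5291765
V = pitch²·Σt = 1.35²·206249/4250 = 88.444

t(6,2)=0.696 V=88.444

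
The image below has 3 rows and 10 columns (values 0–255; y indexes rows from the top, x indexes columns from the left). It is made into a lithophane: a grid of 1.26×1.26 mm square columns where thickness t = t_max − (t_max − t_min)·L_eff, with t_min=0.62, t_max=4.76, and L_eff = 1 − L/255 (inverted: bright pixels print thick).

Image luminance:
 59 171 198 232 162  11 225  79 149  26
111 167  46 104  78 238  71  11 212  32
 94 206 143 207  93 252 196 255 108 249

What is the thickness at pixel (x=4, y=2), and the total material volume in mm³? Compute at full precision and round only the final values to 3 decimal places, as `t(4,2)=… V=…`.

span = t_max - t_min = 4.76 - 0.62 = 4.140
L(4,2) = 93, L_eff = 1 - 93/255 = 0.635294 (inverted)
t(4,2) = 4.76 - 4.140·0.635294 = 2.130
Σt over all 3·10 pixels = 73563/850 ≈ 86.5447059
V = pitch²·Σt = 1.26²·73563/850 = 137.398

t(4,2)=2.130 V=137.398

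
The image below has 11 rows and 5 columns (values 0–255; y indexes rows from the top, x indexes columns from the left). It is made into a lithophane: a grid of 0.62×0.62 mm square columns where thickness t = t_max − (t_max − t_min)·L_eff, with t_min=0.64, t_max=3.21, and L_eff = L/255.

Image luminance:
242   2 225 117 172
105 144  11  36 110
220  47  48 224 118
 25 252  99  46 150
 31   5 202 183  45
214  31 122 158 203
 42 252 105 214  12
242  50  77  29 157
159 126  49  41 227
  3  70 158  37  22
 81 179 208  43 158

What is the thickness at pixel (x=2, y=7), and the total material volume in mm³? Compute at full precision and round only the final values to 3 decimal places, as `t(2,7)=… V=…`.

t(2,7)=2.434 V=43.350

span = t_max - t_min = 3.21 - 0.64 = 2.570
L(2,7) = 77, L_eff = 77/255 = 0.301961
t(2,7) = 3.21 - 2.570·0.301961 = 2.434
Σt over all 11·5 pixels = 2875729/25500 ≈ 112.7736863
V = pitch²·Σt = 0.62²·2875729/25500 = 43.350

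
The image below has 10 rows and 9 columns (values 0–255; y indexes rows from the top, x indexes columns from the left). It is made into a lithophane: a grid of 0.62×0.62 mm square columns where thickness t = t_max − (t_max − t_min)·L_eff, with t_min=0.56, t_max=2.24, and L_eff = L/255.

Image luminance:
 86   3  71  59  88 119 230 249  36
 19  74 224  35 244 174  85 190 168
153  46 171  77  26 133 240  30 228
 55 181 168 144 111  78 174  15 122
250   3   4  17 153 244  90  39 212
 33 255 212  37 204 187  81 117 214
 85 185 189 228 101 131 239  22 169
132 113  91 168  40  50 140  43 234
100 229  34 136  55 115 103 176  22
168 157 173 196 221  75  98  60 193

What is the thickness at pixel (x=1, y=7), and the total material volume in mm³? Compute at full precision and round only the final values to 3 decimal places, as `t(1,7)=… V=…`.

span = t_max - t_min = 2.24 - 0.56 = 1.680
L(1,7) = 113, L_eff = 113/255 = 0.443137
t(1,7) = 2.24 - 1.680·0.443137 = 1.496
Σt over all 10·9 pixels = 269794/2125 ≈ 126.9618824
V = pitch²·Σt = 0.62²·269794/2125 = 48.804

t(1,7)=1.496 V=48.804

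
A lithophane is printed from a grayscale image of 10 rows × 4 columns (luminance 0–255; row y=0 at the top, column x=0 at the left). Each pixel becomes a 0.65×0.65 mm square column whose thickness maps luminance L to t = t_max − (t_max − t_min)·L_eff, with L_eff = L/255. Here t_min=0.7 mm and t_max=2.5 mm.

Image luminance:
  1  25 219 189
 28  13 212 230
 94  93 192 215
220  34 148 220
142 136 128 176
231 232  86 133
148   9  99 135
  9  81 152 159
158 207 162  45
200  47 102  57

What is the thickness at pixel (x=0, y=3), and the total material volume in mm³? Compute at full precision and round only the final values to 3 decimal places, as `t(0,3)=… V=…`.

span = t_max - t_min = 2.5 - 0.7 = 1.800
L(0,3) = 220, L_eff = 220/255 = 0.862745
t(0,3) = 2.5 - 1.800·0.862745 = 0.947
Σt over all 10·4 pixels = 26999/425 ≈ 63.5270588
V = pitch²·Σt = 0.65²·26999/425 = 26.840

t(0,3)=0.947 V=26.840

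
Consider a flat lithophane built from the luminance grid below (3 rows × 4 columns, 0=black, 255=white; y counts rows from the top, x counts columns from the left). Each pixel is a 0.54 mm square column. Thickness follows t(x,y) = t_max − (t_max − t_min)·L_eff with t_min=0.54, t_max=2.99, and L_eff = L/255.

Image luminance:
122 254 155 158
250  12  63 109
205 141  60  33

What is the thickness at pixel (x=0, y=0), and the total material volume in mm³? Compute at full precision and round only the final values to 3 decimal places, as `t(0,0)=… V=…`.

span = t_max - t_min = 2.99 - 0.54 = 2.450
L(0,0) = 122, L_eff = 122/255 = 0.478431
t(0,0) = 2.99 - 2.450·0.478431 = 1.818
Σt over all 3·4 pixels = 2129/102 ≈ 20.8725490
V = pitch²·Σt = 0.54²·2129/102 = 6.086

t(0,0)=1.818 V=6.086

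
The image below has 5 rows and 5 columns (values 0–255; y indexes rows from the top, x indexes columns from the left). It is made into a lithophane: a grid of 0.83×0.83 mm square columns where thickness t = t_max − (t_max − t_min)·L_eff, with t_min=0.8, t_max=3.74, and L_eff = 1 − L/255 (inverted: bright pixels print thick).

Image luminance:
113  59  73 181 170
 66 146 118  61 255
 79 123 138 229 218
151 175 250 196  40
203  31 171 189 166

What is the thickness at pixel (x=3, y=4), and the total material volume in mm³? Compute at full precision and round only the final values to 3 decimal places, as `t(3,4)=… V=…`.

span = t_max - t_min = 3.74 - 0.8 = 2.940
L(3,4) = 189, L_eff = 1 - 189/255 = 0.258824 (inverted)
t(3,4) = 3.74 - 2.940·0.258824 = 2.979
Σt over all 5·5 pixels = 261449/4250 ≈ 61.5174118
V = pitch²·Σt = 0.83²·261449/4250 = 42.379

t(3,4)=2.979 V=42.379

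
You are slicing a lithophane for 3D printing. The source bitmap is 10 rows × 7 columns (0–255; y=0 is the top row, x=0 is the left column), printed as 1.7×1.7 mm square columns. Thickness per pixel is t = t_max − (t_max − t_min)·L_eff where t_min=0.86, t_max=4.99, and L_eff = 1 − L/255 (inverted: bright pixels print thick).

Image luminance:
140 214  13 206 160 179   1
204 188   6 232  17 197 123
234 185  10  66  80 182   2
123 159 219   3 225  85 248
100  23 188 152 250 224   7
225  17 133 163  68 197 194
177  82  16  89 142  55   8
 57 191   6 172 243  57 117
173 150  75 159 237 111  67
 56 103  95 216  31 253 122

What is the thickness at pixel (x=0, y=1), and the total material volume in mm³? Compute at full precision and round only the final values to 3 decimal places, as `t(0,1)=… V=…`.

t(0,1)=4.164 V=590.651

span = t_max - t_min = 4.99 - 0.86 = 4.130
L(0,1) = 204, L_eff = 1 - 204/255 = 0.200000 (inverted)
t(0,1) = 4.99 - 4.130·0.200000 = 4.164
Σt over all 10·7 pixels = 2605813/12750 ≈ 204.3774902
V = pitch²·Σt = 1.7²·2605813/12750 = 590.651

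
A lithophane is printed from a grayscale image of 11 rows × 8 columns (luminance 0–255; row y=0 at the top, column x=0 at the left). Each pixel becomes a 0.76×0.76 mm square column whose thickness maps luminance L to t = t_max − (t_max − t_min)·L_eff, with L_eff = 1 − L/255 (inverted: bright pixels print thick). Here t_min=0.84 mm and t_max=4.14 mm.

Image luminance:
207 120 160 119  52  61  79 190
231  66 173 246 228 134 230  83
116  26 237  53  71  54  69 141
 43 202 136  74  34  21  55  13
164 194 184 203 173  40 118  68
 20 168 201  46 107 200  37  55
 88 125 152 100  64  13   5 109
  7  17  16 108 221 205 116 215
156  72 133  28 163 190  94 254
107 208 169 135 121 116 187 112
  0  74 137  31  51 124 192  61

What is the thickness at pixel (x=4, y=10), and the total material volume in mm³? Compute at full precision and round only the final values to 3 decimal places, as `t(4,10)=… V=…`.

t(4,10)=1.500 V=118.775

span = t_max - t_min = 4.14 - 0.84 = 3.300
L(4,10) = 51, L_eff = 1 - 51/255 = 0.800000 (inverted)
t(4,10) = 4.14 - 3.300·0.800000 = 1.500
Σt over all 11·8 pixels = 17479/85 ≈ 205.6352941
V = pitch²·Σt = 0.76²·17479/85 = 118.775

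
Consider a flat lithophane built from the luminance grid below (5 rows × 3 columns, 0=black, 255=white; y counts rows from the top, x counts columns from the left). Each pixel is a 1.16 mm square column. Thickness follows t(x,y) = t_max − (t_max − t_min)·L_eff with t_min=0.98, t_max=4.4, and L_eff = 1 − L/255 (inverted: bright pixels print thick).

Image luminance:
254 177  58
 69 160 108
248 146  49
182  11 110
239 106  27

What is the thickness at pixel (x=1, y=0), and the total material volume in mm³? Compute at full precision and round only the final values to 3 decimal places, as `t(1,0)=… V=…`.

t(1,0)=3.354 V=54.863

span = t_max - t_min = 4.4 - 0.98 = 3.420
L(1,0) = 177, L_eff = 1 - 177/255 = 0.305882 (inverted)
t(1,0) = 4.4 - 3.420·0.305882 = 3.354
Σt over all 5·3 pixels = 173283/4250 ≈ 40.7724706
V = pitch²·Σt = 1.16²·173283/4250 = 54.863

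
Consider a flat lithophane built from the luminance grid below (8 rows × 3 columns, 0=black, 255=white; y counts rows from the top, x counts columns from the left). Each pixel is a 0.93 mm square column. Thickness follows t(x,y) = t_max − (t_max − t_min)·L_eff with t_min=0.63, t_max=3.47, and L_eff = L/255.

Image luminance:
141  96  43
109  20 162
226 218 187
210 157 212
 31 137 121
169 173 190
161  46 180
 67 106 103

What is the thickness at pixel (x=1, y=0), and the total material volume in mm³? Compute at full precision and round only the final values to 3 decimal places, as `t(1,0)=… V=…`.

span = t_max - t_min = 3.47 - 0.63 = 2.840
L(1,0) = 96, L_eff = 96/255 = 0.376471
t(1,0) = 3.47 - 2.840·0.376471 = 2.401
Σt over all 8·3 pixels = 59819/1275 ≈ 46.9168627
V = pitch²·Σt = 0.93²·59819/1275 = 40.578

t(1,0)=2.401 V=40.578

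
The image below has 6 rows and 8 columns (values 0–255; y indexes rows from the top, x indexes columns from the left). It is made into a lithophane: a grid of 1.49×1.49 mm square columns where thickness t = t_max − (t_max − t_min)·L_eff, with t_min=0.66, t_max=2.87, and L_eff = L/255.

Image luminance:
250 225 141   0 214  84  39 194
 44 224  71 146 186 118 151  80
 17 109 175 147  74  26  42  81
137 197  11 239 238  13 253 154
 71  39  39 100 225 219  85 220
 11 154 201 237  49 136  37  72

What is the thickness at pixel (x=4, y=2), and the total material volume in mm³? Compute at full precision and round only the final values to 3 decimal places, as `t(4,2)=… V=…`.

span = t_max - t_min = 2.87 - 0.66 = 2.210
L(4,2) = 74, L_eff = 74/255 = 0.290196
t(4,2) = 2.87 - 2.210·0.290196 = 2.229
Σt over all 6·8 pixels = 25793/300 ≈ 85.9766667
V = pitch²·Σt = 1.49²·25793/300 = 190.877

t(4,2)=2.229 V=190.877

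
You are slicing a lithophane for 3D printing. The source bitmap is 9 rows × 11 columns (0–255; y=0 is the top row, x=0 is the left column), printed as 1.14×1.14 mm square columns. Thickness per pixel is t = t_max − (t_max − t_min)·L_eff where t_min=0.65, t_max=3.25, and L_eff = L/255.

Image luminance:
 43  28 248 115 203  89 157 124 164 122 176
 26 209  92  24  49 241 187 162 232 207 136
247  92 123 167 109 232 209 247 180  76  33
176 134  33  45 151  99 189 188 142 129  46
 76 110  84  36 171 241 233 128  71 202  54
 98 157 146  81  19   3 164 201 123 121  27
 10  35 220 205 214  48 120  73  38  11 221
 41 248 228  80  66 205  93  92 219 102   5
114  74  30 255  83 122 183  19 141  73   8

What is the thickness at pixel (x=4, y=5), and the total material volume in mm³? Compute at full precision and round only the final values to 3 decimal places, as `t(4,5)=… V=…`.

t(4,5)=3.056 V=255.121

span = t_max - t_min = 3.25 - 0.65 = 2.600
L(4,5) = 19, L_eff = 19/255 = 0.074510
t(4,5) = 3.25 - 2.600·0.074510 = 3.056
Σt over all 9·11 pixels = 333723/1700 ≈ 196.3076471
V = pitch²·Σt = 1.14²·333723/1700 = 255.121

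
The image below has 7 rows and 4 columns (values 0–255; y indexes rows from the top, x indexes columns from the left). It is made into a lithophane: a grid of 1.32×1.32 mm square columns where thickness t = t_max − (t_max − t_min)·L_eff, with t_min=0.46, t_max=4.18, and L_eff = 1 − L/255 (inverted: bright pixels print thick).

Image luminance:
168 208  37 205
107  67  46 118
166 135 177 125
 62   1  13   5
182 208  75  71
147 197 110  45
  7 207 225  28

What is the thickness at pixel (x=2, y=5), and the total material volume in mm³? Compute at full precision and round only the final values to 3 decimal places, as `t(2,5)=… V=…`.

t(2,5)=2.065 V=102.307

span = t_max - t_min = 4.18 - 0.46 = 3.720
L(2,5) = 110, L_eff = 1 - 110/255 = 0.568627 (inverted)
t(2,5) = 4.18 - 3.720·0.568627 = 2.065
Σt over all 7·4 pixels = 124772/2125 ≈ 58.7162353
V = pitch²·Σt = 1.32²·124772/2125 = 102.307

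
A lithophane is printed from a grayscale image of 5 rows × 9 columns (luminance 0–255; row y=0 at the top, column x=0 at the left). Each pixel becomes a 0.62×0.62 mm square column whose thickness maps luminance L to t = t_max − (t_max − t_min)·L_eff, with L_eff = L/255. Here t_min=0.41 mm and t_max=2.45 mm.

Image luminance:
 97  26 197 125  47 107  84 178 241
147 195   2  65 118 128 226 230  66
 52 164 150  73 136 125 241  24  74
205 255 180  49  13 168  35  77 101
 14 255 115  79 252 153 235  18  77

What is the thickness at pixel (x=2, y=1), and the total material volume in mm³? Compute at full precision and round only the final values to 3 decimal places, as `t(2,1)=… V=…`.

span = t_max - t_min = 2.45 - 0.41 = 2.040
L(2,1) = 2, L_eff = 2/255 = 0.007843
t(2,1) = 2.45 - 2.040·0.007843 = 2.434
Σt over all 5·9 pixels = 65.458
V = pitch²·Σt = 0.62²·65.458 = 25.162

t(2,1)=2.434 V=25.162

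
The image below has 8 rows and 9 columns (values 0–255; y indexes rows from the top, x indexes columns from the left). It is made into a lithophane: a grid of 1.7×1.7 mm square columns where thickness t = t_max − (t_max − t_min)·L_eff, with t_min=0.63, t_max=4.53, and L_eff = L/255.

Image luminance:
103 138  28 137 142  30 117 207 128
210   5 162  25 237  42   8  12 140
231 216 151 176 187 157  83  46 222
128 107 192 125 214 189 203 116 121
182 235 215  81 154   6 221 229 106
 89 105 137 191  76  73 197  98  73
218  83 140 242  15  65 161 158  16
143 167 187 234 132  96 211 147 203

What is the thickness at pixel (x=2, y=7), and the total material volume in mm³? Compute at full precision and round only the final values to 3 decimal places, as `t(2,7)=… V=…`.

t(2,7)=1.670 V=508.514

span = t_max - t_min = 4.53 - 0.63 = 3.900
L(2,7) = 187, L_eff = 187/255 = 0.733333
t(2,7) = 4.53 - 3.900·0.733333 = 1.670
Σt over all 8·9 pixels = 149563/850 ≈ 175.9564706
V = pitch²·Σt = 1.7²·149563/850 = 508.514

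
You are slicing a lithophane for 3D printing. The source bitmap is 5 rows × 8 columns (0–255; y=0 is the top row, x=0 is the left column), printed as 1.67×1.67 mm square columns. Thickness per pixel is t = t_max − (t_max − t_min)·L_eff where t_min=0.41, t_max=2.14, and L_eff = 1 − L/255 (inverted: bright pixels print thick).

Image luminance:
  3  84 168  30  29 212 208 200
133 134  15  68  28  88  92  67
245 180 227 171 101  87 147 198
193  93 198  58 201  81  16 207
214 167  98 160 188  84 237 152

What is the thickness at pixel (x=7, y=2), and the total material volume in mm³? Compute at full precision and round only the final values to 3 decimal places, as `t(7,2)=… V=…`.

span = t_max - t_min = 2.14 - 0.41 = 1.730
L(7,2) = 198, L_eff = 1 - 198/255 = 0.223529 (inverted)
t(7,2) = 2.14 - 1.730·0.223529 = 1.753
Σt over all 5·8 pixels = 221421/4250 ≈ 52.0990588
V = pitch²·Σt = 1.67²·221421/4250 = 145.299

t(7,2)=1.753 V=145.299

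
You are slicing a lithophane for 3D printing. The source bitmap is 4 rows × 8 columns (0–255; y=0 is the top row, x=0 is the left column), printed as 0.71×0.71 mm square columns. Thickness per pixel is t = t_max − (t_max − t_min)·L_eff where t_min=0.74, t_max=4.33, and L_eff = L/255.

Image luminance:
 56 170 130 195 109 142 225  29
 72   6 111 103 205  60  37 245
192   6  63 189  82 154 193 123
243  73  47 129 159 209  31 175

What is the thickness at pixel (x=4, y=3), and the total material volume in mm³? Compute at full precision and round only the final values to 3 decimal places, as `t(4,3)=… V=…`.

t(4,3)=2.092 V=41.723

span = t_max - t_min = 4.33 - 0.74 = 3.590
L(4,3) = 159, L_eff = 159/255 = 0.623529
t(4,3) = 4.33 - 3.590·0.623529 = 2.092
Σt over all 4·8 pixels = 703521/8500 ≈ 82.7671765
V = pitch²·Σt = 0.71²·703521/8500 = 41.723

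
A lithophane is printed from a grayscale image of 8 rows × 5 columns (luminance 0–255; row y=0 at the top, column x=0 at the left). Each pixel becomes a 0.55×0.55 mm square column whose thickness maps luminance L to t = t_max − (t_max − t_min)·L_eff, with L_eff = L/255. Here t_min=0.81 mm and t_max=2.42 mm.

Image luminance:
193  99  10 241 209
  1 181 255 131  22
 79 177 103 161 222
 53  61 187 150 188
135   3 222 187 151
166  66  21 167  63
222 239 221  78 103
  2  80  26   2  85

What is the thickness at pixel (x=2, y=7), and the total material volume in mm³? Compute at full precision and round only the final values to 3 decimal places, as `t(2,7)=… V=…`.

t(2,7)=2.256 V=19.805

span = t_max - t_min = 2.42 - 0.81 = 1.610
L(2,7) = 26, L_eff = 26/255 = 0.101961
t(2,7) = 2.42 - 1.610·0.101961 = 2.256
Σt over all 8·5 pixels = 278253/4250 ≈ 65.4712941
V = pitch²·Σt = 0.55²·278253/4250 = 19.805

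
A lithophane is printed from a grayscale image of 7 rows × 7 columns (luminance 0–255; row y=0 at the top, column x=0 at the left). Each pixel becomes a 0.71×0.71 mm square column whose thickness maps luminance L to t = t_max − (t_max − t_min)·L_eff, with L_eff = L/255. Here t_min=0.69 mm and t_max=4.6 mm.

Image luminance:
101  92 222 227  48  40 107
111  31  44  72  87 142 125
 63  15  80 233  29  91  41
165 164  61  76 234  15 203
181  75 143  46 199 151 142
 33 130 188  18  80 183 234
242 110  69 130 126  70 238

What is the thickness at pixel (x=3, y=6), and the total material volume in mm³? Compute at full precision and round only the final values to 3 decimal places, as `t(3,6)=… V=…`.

span = t_max - t_min = 4.6 - 0.69 = 3.910
L(3,6) = 130, L_eff = 130/255 = 0.509804
t(3,6) = 4.6 - 3.910·0.509804 = 2.607
Σt over all 7·7 pixels = 206839/1500 ≈ 137.8926667
V = pitch²·Σt = 0.71²·206839/1500 = 69.512

t(3,6)=2.607 V=69.512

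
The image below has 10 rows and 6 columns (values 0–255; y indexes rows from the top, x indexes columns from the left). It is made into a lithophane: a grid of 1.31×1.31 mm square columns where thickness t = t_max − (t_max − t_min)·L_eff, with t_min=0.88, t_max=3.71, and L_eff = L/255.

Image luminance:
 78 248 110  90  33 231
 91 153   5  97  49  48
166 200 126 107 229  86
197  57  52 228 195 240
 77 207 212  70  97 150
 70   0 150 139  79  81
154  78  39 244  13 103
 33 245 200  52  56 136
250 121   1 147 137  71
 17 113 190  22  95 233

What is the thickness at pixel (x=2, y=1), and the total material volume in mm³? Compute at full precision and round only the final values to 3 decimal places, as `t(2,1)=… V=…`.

t(2,1)=3.655 V=244.915

span = t_max - t_min = 3.71 - 0.88 = 2.830
L(2,1) = 5, L_eff = 5/255 = 0.019608
t(2,1) = 3.71 - 2.830·0.019608 = 3.655
Σt over all 10·6 pixels = 1819633/12750 ≈ 142.7163137
V = pitch²·Σt = 1.31²·1819633/12750 = 244.915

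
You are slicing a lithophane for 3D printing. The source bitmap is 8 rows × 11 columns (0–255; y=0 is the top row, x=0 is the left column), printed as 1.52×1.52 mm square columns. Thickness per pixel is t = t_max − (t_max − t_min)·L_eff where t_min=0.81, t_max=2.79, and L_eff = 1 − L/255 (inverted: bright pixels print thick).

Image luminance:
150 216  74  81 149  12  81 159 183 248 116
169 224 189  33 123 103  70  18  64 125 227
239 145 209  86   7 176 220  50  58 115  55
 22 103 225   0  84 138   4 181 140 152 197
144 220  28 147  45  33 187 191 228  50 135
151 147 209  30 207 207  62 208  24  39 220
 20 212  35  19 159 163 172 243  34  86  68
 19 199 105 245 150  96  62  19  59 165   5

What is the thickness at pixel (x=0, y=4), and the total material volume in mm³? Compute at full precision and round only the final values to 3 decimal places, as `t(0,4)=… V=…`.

t(0,4)=1.928 V=356.047

span = t_max - t_min = 2.79 - 0.81 = 1.980
L(0,4) = 144, L_eff = 1 - 144/255 = 0.435294 (inverted)
t(0,4) = 2.79 - 1.980·0.435294 = 1.928
Σt over all 8·11 pixels = 654951/4250 ≈ 154.1061176
V = pitch²·Σt = 1.52²·654951/4250 = 356.047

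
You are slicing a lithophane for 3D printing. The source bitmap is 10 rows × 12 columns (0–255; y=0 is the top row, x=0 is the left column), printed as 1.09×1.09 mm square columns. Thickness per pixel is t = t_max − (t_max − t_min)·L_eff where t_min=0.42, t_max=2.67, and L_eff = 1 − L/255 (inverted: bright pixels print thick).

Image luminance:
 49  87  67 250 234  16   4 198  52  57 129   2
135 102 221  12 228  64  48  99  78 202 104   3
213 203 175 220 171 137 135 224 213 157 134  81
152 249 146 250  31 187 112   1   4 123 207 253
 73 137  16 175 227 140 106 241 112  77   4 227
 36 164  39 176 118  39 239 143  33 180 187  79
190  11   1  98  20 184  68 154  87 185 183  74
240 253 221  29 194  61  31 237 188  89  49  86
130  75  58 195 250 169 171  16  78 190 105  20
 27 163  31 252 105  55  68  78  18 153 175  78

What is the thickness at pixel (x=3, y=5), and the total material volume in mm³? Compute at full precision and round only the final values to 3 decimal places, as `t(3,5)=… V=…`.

t(3,5)=1.973 V=214.822

span = t_max - t_min = 2.67 - 0.42 = 2.250
L(3,5) = 176, L_eff = 1 - 176/255 = 0.309804 (inverted)
t(3,5) = 2.67 - 2.250·0.309804 = 1.973
Σt over all 10·12 pixels = 15369/85 ≈ 180.8117647
V = pitch²·Σt = 1.09²·15369/85 = 214.822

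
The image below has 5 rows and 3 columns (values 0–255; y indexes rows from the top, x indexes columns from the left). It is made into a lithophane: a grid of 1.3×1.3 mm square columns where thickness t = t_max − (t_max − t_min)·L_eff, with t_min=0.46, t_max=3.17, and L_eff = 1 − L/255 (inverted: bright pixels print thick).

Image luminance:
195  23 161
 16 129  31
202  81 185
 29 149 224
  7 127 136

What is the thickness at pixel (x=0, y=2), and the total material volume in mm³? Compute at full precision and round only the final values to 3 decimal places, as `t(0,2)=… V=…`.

span = t_max - t_min = 3.17 - 0.46 = 2.710
L(0,2) = 202, L_eff = 1 - 202/255 = 0.207843 (inverted)
t(0,2) = 3.17 - 2.710·0.207843 = 2.607
Σt over all 5·3 pixels = 42353/1700 ≈ 24.9135294
V = pitch²·Σt = 1.3²·42353/1700 = 42.104

t(0,2)=2.607 V=42.104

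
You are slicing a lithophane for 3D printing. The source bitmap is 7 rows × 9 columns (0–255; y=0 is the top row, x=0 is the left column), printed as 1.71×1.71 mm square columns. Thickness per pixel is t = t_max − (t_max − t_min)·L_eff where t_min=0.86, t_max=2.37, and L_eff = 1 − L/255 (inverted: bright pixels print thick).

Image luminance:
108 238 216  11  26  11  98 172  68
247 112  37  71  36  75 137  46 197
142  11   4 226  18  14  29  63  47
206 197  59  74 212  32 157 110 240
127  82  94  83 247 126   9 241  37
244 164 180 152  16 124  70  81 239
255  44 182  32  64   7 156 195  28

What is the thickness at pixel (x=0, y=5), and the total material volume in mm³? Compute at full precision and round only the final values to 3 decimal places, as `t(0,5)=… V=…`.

span = t_max - t_min = 2.37 - 0.86 = 1.510
L(0,5) = 244, L_eff = 1 - 244/255 = 0.043137 (inverted)
t(0,5) = 2.37 - 1.510·0.043137 = 2.305
Σt over all 7·9 pixels = 203543/2125 ≈ 95.7849412
V = pitch²·Σt = 1.71²·203543/2125 = 280.085

t(0,5)=2.305 V=280.085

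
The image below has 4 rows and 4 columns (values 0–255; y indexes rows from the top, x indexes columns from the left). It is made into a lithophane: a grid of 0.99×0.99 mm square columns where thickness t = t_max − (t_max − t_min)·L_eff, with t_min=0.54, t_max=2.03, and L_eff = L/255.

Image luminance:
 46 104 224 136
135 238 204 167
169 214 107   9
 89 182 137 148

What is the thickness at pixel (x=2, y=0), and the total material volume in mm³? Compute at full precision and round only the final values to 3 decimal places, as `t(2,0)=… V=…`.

t(2,0)=0.721 V=18.610

span = t_max - t_min = 2.03 - 0.54 = 1.490
L(2,0) = 224, L_eff = 224/255 = 0.878431
t(2,0) = 2.03 - 1.490·0.878431 = 0.721
Σt over all 4·4 pixels = 484199/25500 ≈ 18.9881961
V = pitch²·Σt = 0.99²·484199/25500 = 18.610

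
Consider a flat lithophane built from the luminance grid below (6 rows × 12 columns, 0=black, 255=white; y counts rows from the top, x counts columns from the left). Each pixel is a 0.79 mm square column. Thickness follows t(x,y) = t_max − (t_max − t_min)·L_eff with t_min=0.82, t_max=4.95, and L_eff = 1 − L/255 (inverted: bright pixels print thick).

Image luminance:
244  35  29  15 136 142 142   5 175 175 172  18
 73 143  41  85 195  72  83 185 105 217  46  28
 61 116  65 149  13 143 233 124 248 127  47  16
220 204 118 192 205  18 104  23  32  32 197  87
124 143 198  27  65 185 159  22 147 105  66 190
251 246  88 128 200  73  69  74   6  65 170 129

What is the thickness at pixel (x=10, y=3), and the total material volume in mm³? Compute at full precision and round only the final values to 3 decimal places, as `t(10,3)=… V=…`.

span = t_max - t_min = 4.95 - 0.82 = 4.130
L(10,3) = 197, L_eff = 1 - 197/255 = 0.227451 (inverted)
t(10,3) = 4.95 - 4.130·0.227451 = 4.011
Σt over all 6·12 pixels = 327931/1700 ≈ 192.9005882
V = pitch²·Σt = 0.79²·327931/1700 = 120.389

t(10,3)=4.011 V=120.389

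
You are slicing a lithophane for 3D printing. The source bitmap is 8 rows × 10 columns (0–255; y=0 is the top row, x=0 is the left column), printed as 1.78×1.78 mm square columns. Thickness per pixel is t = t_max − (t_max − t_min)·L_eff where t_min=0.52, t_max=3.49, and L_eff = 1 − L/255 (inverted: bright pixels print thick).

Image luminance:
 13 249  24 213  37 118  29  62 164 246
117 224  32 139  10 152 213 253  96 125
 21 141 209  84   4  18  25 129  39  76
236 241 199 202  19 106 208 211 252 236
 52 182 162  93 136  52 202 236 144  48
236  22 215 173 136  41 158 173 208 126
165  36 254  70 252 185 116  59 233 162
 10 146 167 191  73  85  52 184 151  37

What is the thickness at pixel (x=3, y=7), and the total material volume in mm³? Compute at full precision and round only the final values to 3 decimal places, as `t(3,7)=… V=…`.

span = t_max - t_min = 3.49 - 0.52 = 2.970
L(3,7) = 191, L_eff = 1 - 191/255 = 0.250980 (inverted)
t(3,7) = 3.49 - 2.970·0.250980 = 2.745
Σt over all 8·10 pixels = 280501/1700 ≈ 165.0005882
V = pitch²·Σt = 1.78²·280501/1700 = 522.788

t(3,7)=2.745 V=522.788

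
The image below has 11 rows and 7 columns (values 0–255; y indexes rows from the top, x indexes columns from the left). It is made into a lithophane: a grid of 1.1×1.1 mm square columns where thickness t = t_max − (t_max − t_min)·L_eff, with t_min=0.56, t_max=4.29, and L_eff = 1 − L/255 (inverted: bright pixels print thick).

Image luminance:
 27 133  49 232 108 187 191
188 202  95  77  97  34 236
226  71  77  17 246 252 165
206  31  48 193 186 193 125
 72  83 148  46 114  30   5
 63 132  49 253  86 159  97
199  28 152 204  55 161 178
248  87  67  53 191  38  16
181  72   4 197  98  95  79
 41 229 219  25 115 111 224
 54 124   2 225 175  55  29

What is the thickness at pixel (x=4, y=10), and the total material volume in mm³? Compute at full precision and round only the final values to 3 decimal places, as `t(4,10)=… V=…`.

t(4,10)=3.120 V=216.070

span = t_max - t_min = 4.29 - 0.56 = 3.730
L(4,10) = 175, L_eff = 1 - 175/255 = 0.313725 (inverted)
t(4,10) = 4.29 - 3.730·0.313725 = 3.120
Σt over all 11·7 pixels = 227677/1275 ≈ 178.5701961
V = pitch²·Σt = 1.1²·227677/1275 = 216.070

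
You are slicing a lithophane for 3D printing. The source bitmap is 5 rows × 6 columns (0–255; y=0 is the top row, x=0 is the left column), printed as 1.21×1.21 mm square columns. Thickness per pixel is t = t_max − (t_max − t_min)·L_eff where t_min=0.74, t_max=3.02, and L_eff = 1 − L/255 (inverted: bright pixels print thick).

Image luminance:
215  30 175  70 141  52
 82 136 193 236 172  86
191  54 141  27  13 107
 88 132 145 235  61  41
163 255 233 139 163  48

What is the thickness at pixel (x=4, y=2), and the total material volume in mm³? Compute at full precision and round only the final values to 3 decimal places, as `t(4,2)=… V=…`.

span = t_max - t_min = 3.02 - 0.74 = 2.280
L(4,2) = 13, L_eff = 1 - 13/255 = 0.949020 (inverted)
t(4,2) = 3.02 - 2.280·0.949020 = 0.856
Σt over all 5·6 pixels = 119831/2125 ≈ 56.3910588
V = pitch²·Σt = 1.21²·119831/2125 = 82.562

t(4,2)=0.856 V=82.562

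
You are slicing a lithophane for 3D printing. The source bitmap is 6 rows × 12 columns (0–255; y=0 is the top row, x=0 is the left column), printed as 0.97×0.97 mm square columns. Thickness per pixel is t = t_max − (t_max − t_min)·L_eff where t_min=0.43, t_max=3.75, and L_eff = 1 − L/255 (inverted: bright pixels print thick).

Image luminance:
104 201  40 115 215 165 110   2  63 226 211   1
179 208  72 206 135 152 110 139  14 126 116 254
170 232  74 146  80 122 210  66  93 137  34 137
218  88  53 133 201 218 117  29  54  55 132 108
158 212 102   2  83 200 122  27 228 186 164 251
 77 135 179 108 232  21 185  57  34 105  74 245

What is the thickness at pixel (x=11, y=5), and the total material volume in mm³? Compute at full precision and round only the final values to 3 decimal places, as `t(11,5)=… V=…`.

span = t_max - t_min = 3.75 - 0.43 = 3.320
L(11,5) = 245, L_eff = 1 - 245/255 = 0.039216 (inverted)
t(11,5) = 3.75 - 3.320·0.039216 = 3.620
Σt over all 6·12 pixels = 321928/2125 ≈ 151.4955294
V = pitch²·Σt = 0.97²·321928/2125 = 142.542

t(11,5)=3.620 V=142.542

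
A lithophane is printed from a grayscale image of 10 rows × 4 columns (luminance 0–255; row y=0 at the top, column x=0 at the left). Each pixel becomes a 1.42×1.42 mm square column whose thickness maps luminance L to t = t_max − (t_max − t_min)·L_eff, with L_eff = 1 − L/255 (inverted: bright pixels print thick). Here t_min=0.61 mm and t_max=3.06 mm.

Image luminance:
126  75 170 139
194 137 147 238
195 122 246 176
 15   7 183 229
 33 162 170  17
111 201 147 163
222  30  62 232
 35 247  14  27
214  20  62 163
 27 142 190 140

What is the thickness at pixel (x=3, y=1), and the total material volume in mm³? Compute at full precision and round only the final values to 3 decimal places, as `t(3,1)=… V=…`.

span = t_max - t_min = 3.06 - 0.61 = 2.450
L(3,1) = 238, L_eff = 1 - 238/255 = 0.066667 (inverted)
t(3,1) = 3.06 - 2.450·0.066667 = 2.897
Σt over all 10·4 pixels = 38071/510 ≈ 74.6490196
V = pitch²·Σt = 1.42²·38071/510 = 150.522

t(3,1)=2.897 V=150.522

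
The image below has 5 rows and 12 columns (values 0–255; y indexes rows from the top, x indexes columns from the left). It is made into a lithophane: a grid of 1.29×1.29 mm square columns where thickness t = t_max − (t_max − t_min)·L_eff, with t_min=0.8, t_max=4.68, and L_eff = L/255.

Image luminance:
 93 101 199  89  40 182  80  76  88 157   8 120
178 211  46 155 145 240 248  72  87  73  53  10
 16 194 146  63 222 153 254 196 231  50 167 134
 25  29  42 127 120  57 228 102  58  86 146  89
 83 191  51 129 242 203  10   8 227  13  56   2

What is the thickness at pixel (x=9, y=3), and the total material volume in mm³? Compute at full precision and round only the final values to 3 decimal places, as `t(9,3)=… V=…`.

span = t_max - t_min = 4.68 - 0.8 = 3.880
L(9,3) = 86, L_eff = 86/255 = 0.337255
t(9,3) = 4.68 - 3.880·0.337255 = 3.371
Σt over all 5·12 pixels = 1120703/6375 ≈ 175.7965490
V = pitch²·Σt = 1.29²·1120703/6375 = 292.543

t(9,3)=3.371 V=292.543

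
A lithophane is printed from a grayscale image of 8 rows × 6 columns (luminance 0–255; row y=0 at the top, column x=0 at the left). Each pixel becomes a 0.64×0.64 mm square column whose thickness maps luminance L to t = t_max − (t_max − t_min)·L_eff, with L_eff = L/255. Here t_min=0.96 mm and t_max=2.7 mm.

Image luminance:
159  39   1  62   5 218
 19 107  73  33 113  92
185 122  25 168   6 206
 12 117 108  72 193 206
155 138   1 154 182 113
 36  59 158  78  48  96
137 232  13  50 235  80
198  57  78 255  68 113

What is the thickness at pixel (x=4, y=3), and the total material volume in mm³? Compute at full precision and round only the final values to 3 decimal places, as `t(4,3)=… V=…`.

t(4,3)=1.383 V=38.900

span = t_max - t_min = 2.7 - 0.96 = 1.740
L(4,3) = 193, L_eff = 193/255 = 0.756863
t(4,3) = 2.7 - 1.740·0.756863 = 1.383
Σt over all 8·6 pixels = 3229/34 ≈ 94.9705882
V = pitch²·Σt = 0.64²·3229/34 = 38.900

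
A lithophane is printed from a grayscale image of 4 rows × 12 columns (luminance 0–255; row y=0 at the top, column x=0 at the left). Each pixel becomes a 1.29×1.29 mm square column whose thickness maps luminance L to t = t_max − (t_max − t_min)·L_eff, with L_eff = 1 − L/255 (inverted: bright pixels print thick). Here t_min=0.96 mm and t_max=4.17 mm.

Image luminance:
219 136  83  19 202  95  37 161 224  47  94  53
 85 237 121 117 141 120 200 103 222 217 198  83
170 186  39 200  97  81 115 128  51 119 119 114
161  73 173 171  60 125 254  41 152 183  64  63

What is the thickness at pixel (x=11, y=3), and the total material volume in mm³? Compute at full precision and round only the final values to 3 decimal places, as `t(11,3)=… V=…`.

span = t_max - t_min = 4.17 - 0.96 = 3.210
L(11,3) = 63, L_eff = 1 - 63/255 = 0.752941 (inverted)
t(11,3) = 4.17 - 3.210·0.752941 = 1.753
Σt over all 4·12 pixels = 1050051/8500 ≈ 123.5354118
V = pitch²·Σt = 1.29²·1050051/8500 = 205.575

t(11,3)=1.753 V=205.575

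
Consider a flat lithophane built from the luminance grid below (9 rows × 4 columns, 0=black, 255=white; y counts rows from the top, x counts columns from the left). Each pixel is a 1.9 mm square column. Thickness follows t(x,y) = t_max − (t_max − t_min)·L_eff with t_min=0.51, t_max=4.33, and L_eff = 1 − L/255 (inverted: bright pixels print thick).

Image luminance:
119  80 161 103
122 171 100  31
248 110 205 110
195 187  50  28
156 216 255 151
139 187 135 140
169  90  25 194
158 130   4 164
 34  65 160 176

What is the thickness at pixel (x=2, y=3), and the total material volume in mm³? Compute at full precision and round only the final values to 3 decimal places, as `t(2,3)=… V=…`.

t(2,3)=1.259 V=324.129

span = t_max - t_min = 4.33 - 0.51 = 3.820
L(2,3) = 50, L_eff = 1 - 50/255 = 0.803922 (inverted)
t(2,3) = 4.33 - 3.820·0.803922 = 1.259
Σt over all 9·4 pixels = 572389/6375 ≈ 89.7865098
V = pitch²·Σt = 1.9²·572389/6375 = 324.129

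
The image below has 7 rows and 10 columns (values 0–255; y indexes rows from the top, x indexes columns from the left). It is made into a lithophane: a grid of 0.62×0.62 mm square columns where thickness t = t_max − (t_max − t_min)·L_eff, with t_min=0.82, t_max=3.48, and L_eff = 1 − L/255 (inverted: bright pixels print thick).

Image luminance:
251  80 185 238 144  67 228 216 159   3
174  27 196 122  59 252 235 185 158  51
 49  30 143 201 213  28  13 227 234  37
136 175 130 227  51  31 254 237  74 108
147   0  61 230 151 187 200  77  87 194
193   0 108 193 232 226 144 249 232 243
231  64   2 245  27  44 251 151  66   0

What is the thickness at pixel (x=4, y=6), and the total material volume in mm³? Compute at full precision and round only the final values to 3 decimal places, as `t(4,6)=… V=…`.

t(4,6)=1.102 V=61.613

span = t_max - t_min = 3.48 - 0.82 = 2.660
L(4,6) = 27, L_eff = 1 - 27/255 = 0.894118 (inverted)
t(4,6) = 3.48 - 2.660·0.894118 = 1.102
Σt over all 7·10 pixels = 2043629/12750 ≈ 160.2846275
V = pitch²·Σt = 0.62²·2043629/12750 = 61.613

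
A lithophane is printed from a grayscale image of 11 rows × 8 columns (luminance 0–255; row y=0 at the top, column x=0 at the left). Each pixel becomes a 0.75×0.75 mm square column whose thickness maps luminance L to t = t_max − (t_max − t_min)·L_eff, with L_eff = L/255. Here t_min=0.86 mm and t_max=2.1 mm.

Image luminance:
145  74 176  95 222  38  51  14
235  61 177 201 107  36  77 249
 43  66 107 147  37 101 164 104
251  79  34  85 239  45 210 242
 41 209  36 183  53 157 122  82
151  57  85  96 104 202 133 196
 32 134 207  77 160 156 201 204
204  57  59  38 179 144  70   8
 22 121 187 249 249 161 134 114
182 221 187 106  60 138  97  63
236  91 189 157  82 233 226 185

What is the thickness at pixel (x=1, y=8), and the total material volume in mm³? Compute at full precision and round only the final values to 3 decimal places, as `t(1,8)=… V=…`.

span = t_max - t_min = 2.1 - 0.86 = 1.240
L(1,8) = 121, L_eff = 121/255 = 0.474510
t(1,8) = 2.1 - 1.240·0.474510 = 1.512
Σt over all 11·8 pixels = 274497/2125 ≈ 129.1750588
V = pitch²·Σt = 0.75²·274497/2125 = 72.661

t(1,8)=1.512 V=72.661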